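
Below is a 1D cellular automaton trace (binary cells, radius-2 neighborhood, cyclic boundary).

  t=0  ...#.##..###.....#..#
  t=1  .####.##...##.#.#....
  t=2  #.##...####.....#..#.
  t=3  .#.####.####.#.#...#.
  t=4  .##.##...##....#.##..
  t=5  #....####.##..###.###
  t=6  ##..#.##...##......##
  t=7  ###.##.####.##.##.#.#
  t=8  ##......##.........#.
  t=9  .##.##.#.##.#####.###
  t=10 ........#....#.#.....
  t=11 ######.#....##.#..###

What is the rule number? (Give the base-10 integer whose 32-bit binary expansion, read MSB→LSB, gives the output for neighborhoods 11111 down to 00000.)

1393727533

  #####|.  b31=0 t=9,i=14
  ####.|#  b30=1 t=1,i=3
  ###.#|.  b29=0 t=1,i=4
  ###..|#  b28=1 t=0,i=11
  ##.##|.  b27=0 t=1,i=5
  ##.#.|.  b26=0 t=1,i=13
  ##..#|#  b25=1 t=0,i=7
  ##...|#  b24=1 t=0,i=12
  #.###|.  b23=0 t=3,i=3
  #.##.|.  b22=0 t=0,i=5
  #.#.#|.  b21=0 t=1,i=14
  #.#..|#  b20=1 t=1,i=16
  #..##|.  b19=0 t=0,i=8
  #..#.|.  b18=0 t=0,i=19
  #...#|#  b17=1 t=0,i=1
  #....|.  b16=0 t=0,i=13
  .####|#  b15=1 t=1,i=2
  .###.|.  b14=0 t=0,i=10
  .##.#|.  b13=0 t=1,i=12
  .##..|#  b12=1 t=0,i=6
  .#.##|#  b11=1 t=0,i=4
  .#.#.|.  b10=0 t=1,i=15
  .#..#|.  b9=0 t=0,i=18
  .#...|.  b8=0 t=0,i=0
  ..###|.  b7=0 t=0,i=9
  ..##.|.  b6=0 t=1,i=11
  ..#.#|#  b5=1 t=0,i=3
  ..#..|.  b4=0 t=0,i=17
  ...##|#  b3=1 t=1,i=0
  ...#.|#  b2=1 t=0,i=2
  ....#|.  b1=0 t=0,i=15
  .....|#  b0=1 t=0,i=14
  bits 01010011000100101001100000101101 = 1393727533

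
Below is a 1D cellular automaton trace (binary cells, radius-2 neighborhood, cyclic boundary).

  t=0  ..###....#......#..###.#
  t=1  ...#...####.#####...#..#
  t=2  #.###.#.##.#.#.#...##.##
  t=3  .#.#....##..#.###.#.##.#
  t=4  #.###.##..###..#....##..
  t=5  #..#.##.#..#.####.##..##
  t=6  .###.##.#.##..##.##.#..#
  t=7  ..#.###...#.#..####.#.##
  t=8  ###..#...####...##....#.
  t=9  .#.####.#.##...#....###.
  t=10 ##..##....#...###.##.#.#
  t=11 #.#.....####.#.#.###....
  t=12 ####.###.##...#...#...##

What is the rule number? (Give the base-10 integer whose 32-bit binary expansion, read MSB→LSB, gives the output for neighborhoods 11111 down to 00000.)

  #####|.  b31=0 t=1,i=14
  ####.|#  b30=1 t=1,i=9
  ###.#|.  b29=0 t=0,i=21
  ###..|.  b28=0 t=0,i=4
  ##.##|#  b27=1 t=1,i=11
  ##.#.|.  b26=0 t=0,i=22
  ##..#|#  b25=1 t=3,i=10
  ##...|.  b24=0 t=0,i=5
  #.###|.  b23=0 t=1,i=12
  #.##.|#  b22=1 t=2,i=8
  #.#.#|.  b21=0 t=2,i=6
  #.#..|#  b20=1 t=0,i=23
  #..##|.  b19=0 t=0,i=1
  #..#.|#  b18=1 t=1,i=22
  #...#|.  b17=0 t=1,i=1
  #....|.  b16=0 t=0,i=6
  .####|#  b15=1 t=1,i=8
  .###.|#  b14=1 t=0,i=3
  .##.#|#  b13=1 t=2,i=9
  .##..|.  b12=0 t=3,i=9
  .#.##|.  b11=0 t=2,i=7
  .#.#.|#  b10=1 t=2,i=12
  .#..#|.  b9=0 t=0,i=0
  .#...|#  b8=1 t=0,i=10
  ..###|.  b7=0 t=0,i=2
  ..##.|.  b6=0 t=2,i=19
  ..#.#|#  b5=1 t=3,i=12
  ..#..|#  b4=1 t=0,i=9
  ...##|#  b3=1 t=1,i=6
  ...#.|#  b2=1 t=0,i=8
  ....#|#  b1=1 t=0,i=7
  .....|#  b0=1 t=0,i=12
  bits 01001010010101001110010100111111 = 1247077695

1247077695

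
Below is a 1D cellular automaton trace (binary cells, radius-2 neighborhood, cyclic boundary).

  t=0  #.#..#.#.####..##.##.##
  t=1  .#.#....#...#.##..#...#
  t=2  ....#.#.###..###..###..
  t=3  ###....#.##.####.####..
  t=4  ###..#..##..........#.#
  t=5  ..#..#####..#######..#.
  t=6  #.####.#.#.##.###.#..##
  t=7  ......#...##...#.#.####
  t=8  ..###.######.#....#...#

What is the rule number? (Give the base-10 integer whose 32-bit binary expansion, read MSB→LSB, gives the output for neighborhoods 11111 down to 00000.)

  [31] ##### => #  t=5,i=7
  [30] ####. => .  t=0,i=11
  [29] ###.# => .  t=0,i=0
  [28] ###.. => #  t=0,i=12
  [27] ##.## => .  t=0,i=17
  [26] ##.#. => #  t=0,i=1
  [25] ##..# => .  t=0,i=13
  [24] ##... => .  t=2,i=21
  [23] #.### => .  t=0,i=9
  [22] #.##. => #  t=0,i=18
  [21] #.#.# => .  t=0,i=7
  [20] #.#.. => .  t=0,i=2
  [19] #..## => #  t=0,i=14
  [18] #..#. => .  t=0,i=4
  [17] #...# => #  t=1,i=10
  [16] #.... => .  t=1,i=5
  [15] .#### => .  t=0,i=10
  [14] .###. => #  t=0,i=22
  [13] .##.# => .  t=0,i=16
  [12] .##.. => #  t=1,i=15
  [11] .#.## => #  t=0,i=8
  [10] .#.#. => .  t=0,i=6
  [9] .#..# => #  t=0,i=3
  [8] .#... => #  t=1,i=4
  [7] ..### => #  t=2,i=13
  [6] ..##. => #  t=0,i=15
  [5] ..#.# => .  t=0,i=5
  [4] ..#.. => #  t=1,i=8
  [3] ...## => #  t=7,i=9
  [2] ...#. => .  t=1,i=7
  [1] ....# => #  t=1,i=6
  [0] ..... => #  t=2,i=0
  bits 10010100010010100101101111011011 = 2487901147

2487901147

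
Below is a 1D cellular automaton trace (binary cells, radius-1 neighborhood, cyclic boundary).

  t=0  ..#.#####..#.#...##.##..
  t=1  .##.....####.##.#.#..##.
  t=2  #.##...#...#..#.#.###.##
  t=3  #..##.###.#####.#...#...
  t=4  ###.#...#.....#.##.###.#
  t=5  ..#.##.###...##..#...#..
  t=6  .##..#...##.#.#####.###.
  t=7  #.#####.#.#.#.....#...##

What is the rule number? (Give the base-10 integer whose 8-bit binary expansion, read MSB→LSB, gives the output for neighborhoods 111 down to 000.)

86

  [7] ### => .  t=0,i=5
  [6] ##. => #  t=0,i=8
  [5] #.# => .  t=0,i=3
  [4] #.. => #  t=0,i=9
  [3] .## => .  t=0,i=4
  [2] .#. => #  t=0,i=2
  [1] ..# => #  t=0,i=1
  [0] ... => .  t=0,i=0
  bits 01010110 = 86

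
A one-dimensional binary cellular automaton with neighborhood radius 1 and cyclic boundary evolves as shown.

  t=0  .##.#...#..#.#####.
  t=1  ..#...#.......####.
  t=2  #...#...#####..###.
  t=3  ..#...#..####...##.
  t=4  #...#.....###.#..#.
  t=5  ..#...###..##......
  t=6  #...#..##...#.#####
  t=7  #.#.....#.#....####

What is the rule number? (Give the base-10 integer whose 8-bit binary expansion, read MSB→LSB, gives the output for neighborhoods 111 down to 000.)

  ###|#  b7=1 t=0,i=14
  ##.|#  b6=1 t=0,i=2
  #.#|.  b5=0 t=0,i=3
  #..|.  b4=0 t=0,i=5
  .##|.  b3=0 t=0,i=1
  .#.|.  b2=0 t=0,i=4
  ..#|.  b1=0 t=0,i=0
  ...|#  b0=1 t=0,i=6
  bits 11000001 = 193

193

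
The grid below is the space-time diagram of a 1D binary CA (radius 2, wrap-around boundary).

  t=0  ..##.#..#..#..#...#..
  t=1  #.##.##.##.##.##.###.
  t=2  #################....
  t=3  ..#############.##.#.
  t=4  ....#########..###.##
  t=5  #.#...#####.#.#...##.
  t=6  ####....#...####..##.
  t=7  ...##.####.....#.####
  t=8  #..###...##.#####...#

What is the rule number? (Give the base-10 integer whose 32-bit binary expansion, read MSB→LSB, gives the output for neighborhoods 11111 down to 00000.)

2574790519

  nb #####: next=#  (t=2,i=2, bit31=1)
  nb ####.: next=.  (t=2,i=15, bit30=0)
  nb ###.#: next=.  (t=1,i=19, bit29=0)
  nb ###..: next=#  (t=2,i=16, bit28=1)
  nb ##.##: next=#  (t=1,i=4, bit27=1)
  nb ##.#.: next=.  (t=0,i=4, bit26=0)
  nb ##..#: next=.  (t=4,i=13, bit25=0)
  nb ##...: next=#  (t=2,i=17, bit24=1)
  nb #.###: next=.  (t=1,i=17, bit23=0)
  nb #.##.: next=#  (t=1,i=2, bit22=1)
  nb #.#.#: next=#  (t=1,i=0, bit21=1)
  nb #.#..: next=#  (t=0,i=5, bit20=1)
  nb #..##: next=#  (t=4,i=14, bit19=1)
  nb #..#.: next=.  (t=0,i=7, bit18=0)
  nb #...#: next=.  (t=0,i=16, bit17=0)
  nb #....: next=.  (t=0,i=20, bit16=0)
  nb .####: next=.  (t=2,i=1, bit15=0)
  nb .###.: next=.  (t=1,i=18, bit14=0)
  nb .##.#: next=#  (t=0,i=3, bit13=1)
  nb .##..: next=.  (t=4,i=20, bit12=0)
  nb .#.##: next=#  (t=1,i=1, bit11=1)
  nb .#.#.: next=#  (t=5,i=1, bit10=1)
  nb .#..#: next=#  (t=0,i=6, bit9=1)
  nb .#...: next=#  (t=0,i=15, bit8=1)
  nb ..###: next=.  (t=2,i=0, bit7=0)
  nb ..##.: next=#  (t=0,i=2, bit6=1)
  nb ..#.#: next=#  (t=7,i=15, bit5=1)
  nb ..#..: next=#  (t=0,i=8, bit4=1)
  nb ...##: next=.  (t=0,i=1, bit3=0)
  nb ...#.: next=#  (t=0,i=17, bit2=1)
  nb ....#: next=#  (t=0,i=0, bit1=1)
  nb .....: next=#  (t=7,i=12, bit0=1)
  bits 10011001011110000010111101110111 = 2574790519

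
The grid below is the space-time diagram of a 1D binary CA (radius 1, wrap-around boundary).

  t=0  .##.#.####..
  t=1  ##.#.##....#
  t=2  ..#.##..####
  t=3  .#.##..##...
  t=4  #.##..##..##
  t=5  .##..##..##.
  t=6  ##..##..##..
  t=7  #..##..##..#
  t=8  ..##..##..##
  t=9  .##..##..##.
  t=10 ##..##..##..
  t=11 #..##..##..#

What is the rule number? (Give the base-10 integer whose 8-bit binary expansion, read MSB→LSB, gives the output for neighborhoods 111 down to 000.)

  ### -> .   bit 7 = 0  t=0,i=7
  ##. -> .   bit 6 = 0  t=0,i=2
  #.# -> #   bit 5 = 1  t=0,i=3
  #.. -> .   bit 4 = 0  t=0,i=10
  .## -> #   bit 3 = 1  t=0,i=1
  .#. -> .   bit 2 = 0  t=0,i=4
  ..# -> #   bit 1 = 1  t=0,i=0
  ... -> #   bit 0 = 1  t=0,i=11
  bits 00101011 = 43

43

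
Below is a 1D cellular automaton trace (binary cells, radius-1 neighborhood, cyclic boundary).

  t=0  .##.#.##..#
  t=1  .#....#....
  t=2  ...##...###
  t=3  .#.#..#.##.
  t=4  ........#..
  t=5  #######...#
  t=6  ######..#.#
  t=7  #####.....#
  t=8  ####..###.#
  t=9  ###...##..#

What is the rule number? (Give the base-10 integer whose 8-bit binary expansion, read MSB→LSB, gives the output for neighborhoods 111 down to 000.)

  nb ###: next=#  (t=2,i=9, bit7=1)
  nb ##.: next=.  (t=0,i=2, bit6=0)
  nb #.#: next=.  (t=0,i=0, bit5=0)
  nb #..: next=.  (t=0,i=8, bit4=0)
  nb .##: next=#  (t=0,i=1, bit3=1)
  nb .#.: next=.  (t=0,i=4, bit2=0)
  nb ..#: next=.  (t=0,i=9, bit1=0)
  nb ...: next=#  (t=1,i=3, bit0=1)
  bits 10001001 = 137

137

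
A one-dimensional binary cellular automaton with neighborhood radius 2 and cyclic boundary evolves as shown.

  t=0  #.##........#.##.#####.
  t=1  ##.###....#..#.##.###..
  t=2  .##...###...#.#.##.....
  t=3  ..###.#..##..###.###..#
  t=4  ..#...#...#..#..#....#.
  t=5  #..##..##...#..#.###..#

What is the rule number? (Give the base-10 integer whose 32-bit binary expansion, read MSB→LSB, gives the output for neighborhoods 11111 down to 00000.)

  ##### -> #   bit 31 = 1  t=0,i=19
  ####. -> #   bit 30 = 1  t=0,i=20
  ###.# -> .   bit 29 = 0  t=0,i=21
  ###.. -> .   bit 28 = 0  t=1,i=5
  ##.## -> #   bit 27 = 1  t=0,i=16
  ##.#. -> .   bit 26 = 0  t=0,i=22
  ##..# -> .   bit 25 = 0  t=1,i=21
  ##... -> #   bit 24 = 1  t=0,i=4
  #.### -> .   bit 23 = 0  t=0,i=17
  #.##. -> .   bit 22 = 0  t=0,i=2
  #.#.# -> #   bit 21 = 1  t=0,i=0
  #.#.. -> #   bit 20 = 1  t=3,i=6
  #..## -> .   bit 19 = 0  t=1,i=22
  #..#. -> #   bit 18 = 1  t=1,i=12
  #...# -> #   bit 17 = 1  t=2,i=4
  #.... -> #   bit 16 = 1  t=0,i=5
  .#### -> #   bit 15 = 1  t=0,i=18
  .###. -> .   bit 14 = 0  t=1,i=4
  .##.# -> #   bit 13 = 1  t=0,i=15
  .##.. -> #   bit 12 = 1  t=0,i=3
  .#.## -> #   bit 11 = 1  t=0,i=1
  .#.#. -> #   bit 10 = 1  t=2,i=13
  .#..# -> .   bit 9 = 0  t=1,i=11
  .#... -> #   bit 8 = 1  t=4,i=3
  ..### -> #   bit 7 = 1  t=2,i=6
  ..##. -> .   bit 6 = 0  t=1,i=0
  ..#.# -> .   bit 5 = 0  t=0,i=12
  ..#.. -> .   bit 4 = 0  t=1,i=10
  ...## -> .   bit 3 = 0  t=2,i=0
  ...#. -> .   bit 2 = 0  t=0,i=11
  ....# -> #   bit 1 = 1  t=0,i=10
  ..... -> .   bit 0 = 0  t=0,i=6
  bits 11001001001101111011110110000010 = 3375873410

3375873410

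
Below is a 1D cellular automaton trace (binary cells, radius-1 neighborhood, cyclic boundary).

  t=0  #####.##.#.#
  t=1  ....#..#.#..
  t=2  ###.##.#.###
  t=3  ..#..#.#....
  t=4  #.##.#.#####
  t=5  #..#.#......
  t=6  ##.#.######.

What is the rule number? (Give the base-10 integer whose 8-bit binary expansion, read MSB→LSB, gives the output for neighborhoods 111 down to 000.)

85

  ### -> .   bit 7 = 0  t=0,i=0
  ##. -> #   bit 6 = 1  t=0,i=4
  #.# -> .   bit 5 = 0  t=0,i=5
  #.. -> #   bit 4 = 1  t=1,i=5
  .## -> .   bit 3 = 0  t=0,i=6
  .#. -> #   bit 2 = 1  t=0,i=9
  ..# -> .   bit 1 = 0  t=1,i=3
  ... -> #   bit 0 = 1  t=1,i=0
  bits 01010101 = 85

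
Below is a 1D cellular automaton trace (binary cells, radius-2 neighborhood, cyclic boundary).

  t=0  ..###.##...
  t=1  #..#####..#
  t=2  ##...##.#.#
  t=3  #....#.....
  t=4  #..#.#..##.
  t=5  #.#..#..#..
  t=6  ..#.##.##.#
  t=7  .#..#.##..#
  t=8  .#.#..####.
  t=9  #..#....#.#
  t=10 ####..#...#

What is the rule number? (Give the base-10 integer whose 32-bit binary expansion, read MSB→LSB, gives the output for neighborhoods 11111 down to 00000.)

3931394131

  [31] ##### => #  t=1,i=5
  [30] ####. => #  t=1,i=6
  [29] ###.# => #  t=0,i=4
  [28] ###.. => .  t=1,i=7
  [27] ##.## => #  t=0,i=5
  [26] ##.#. => .  t=2,i=7
  [25] ##..# => #  t=1,i=1
  [24] ##... => .  t=0,i=8
  [23] #.### => .  t=2,i=10
  [22] #.##. => #  t=0,i=6
  [21] #.#.# => .  t=2,i=8
  [20] #.#.. => #  t=4,i=0
  [19] #..## => .  t=1,i=2
  [18] #..#. => #  t=4,i=2
  [17] #...# => .  t=2,i=3
  [16] #.... => .  t=0,i=9
  [15] .#### => .  t=1,i=4
  [14] .###. => #  t=0,i=3
  [13] .##.# => .  t=2,i=6
  [12] .##.. => #  t=0,i=7
  [11] .#.## => .  t=2,i=9
  [10] .#.#. => .  t=4,i=4
  [9] .#..# => .  t=4,i=1
  [8] .#... => .  t=3,i=1
  [7] ..### => .  t=0,i=2
  [6] ..##. => #  t=1,i=10
  [5] ..#.# => .  t=4,i=3
  [4] ..#.. => #  t=3,i=0
  [3] ...## => .  t=0,i=1
  [2] ...#. => .  t=3,i=4
  [1] ....# => #  t=0,i=0
  [0] ..... => #  t=0,i=10
  bits 11101010010101000101000001010011 = 3931394131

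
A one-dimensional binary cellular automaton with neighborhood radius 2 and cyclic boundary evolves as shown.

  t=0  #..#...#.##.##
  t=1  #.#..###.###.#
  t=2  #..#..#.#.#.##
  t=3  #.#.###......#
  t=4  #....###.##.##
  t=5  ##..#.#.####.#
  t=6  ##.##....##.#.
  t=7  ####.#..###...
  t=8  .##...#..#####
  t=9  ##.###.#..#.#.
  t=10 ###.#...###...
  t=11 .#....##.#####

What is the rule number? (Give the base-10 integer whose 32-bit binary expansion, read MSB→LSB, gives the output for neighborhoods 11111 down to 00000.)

1497817709

  nb #####: next=.  (t=8,i=11, bit31=0)
  nb ####.: next=#  (t=5,i=10, bit30=1)
  nb ###.#: next=.  (t=1,i=7, bit29=0)
  nb ###..: next=#  (t=0,i=0, bit28=1)
  nb ##.##: next=#  (t=0,i=11, bit27=1)
  nb ##.#.: next=.  (t=1,i=1, bit26=0)
  nb ##..#: next=.  (t=0,i=1, bit25=0)
  nb ##...: next=#  (t=3,i=7, bit24=1)
  nb #.###: next=.  (t=0,i=12, bit23=0)
  nb #.##.: next=#  (t=0,i=9, bit22=1)
  nb #.#.#: next=.  (t=2,i=8, bit21=0)
  nb #.#..: next=.  (t=1,i=2, bit20=0)
  nb #..##: next=.  (t=1,i=4, bit19=0)
  nb #..#.: next=#  (t=0,i=2, bit18=1)
  nb #...#: next=#  (t=0,i=5, bit17=1)
  nb #....: next=.  (t=3,i=8, bit16=0)
  nb .####: next=#  (t=5,i=9, bit15=1)
  nb .###.: next=#  (t=0,i=13, bit14=1)
  nb .##.#: next=#  (t=0,i=10, bit13=1)
  nb .##..: next=.  (t=6,i=4, bit12=0)
  nb .#.##: next=.  (t=0,i=8, bit11=0)
  nb .#.#.: next=.  (t=2,i=7, bit10=0)
  nb .#..#: next=#  (t=1,i=3, bit9=1)
  nb .#...: next=.  (t=0,i=4, bit8=0)
  nb ..###: next=.  (t=1,i=5, bit7=0)
  nb ..##.: next=#  (t=3,i=13, bit6=1)
  nb ..#.#: next=#  (t=0,i=7, bit5=1)
  nb ..#..: next=.  (t=0,i=3, bit4=0)
  nb ...##: next=#  (t=3,i=12, bit3=1)
  nb ...#.: next=#  (t=0,i=6, bit2=1)
  nb ....#: next=.  (t=3,i=11, bit1=0)
  nb .....: next=#  (t=3,i=9, bit0=1)
  bits 01011001010001101110001001101101 = 1497817709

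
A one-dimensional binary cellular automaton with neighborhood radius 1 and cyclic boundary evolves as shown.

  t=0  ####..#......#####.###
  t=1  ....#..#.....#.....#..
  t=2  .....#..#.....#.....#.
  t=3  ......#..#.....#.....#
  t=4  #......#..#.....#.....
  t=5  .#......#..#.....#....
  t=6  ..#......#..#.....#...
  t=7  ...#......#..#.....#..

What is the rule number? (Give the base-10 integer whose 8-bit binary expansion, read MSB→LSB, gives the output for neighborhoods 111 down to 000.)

  ###|.  b7=0 t=0,i=0
  ##.|.  b6=0 t=0,i=3
  #.#|.  b5=0 t=0,i=18
  #..|#  b4=1 t=0,i=4
  .##|#  b3=1 t=0,i=13
  .#.|.  b2=0 t=0,i=6
  ..#|.  b1=0 t=0,i=5
  ...|.  b0=0 t=0,i=8
  bits 00011000 = 24

24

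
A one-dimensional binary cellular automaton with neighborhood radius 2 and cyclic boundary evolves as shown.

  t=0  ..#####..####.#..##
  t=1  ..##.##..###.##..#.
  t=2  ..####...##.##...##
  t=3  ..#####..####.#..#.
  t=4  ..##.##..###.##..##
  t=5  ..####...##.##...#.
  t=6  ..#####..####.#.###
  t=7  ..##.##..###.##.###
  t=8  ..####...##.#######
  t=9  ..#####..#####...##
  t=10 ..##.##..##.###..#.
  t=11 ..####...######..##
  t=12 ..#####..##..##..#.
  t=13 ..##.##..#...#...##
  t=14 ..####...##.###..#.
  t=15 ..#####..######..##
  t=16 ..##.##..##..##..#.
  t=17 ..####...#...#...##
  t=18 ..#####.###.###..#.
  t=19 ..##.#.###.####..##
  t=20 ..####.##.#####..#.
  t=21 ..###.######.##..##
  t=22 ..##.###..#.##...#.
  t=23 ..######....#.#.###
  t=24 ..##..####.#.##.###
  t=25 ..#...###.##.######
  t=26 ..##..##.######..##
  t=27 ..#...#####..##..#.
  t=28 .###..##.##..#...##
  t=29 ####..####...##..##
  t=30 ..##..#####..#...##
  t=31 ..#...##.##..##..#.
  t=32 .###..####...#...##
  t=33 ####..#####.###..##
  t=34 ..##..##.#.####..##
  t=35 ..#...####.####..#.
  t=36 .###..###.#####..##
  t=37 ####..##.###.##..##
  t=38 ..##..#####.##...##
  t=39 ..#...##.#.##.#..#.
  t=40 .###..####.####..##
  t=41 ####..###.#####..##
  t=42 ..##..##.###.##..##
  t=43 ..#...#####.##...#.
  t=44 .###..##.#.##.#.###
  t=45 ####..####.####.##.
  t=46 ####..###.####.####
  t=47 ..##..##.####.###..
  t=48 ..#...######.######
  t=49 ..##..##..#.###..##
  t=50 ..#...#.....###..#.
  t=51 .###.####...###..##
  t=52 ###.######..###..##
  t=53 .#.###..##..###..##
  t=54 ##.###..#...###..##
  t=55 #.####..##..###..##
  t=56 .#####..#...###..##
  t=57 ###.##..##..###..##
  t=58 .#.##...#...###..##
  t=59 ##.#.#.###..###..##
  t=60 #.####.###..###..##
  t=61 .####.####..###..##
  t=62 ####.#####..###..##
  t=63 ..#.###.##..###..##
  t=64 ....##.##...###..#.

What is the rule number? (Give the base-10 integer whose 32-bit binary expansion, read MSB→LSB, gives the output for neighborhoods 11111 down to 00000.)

1576134100

  [31] ##### => .  t=0,i=4
  [30] ####. => #  t=0,i=5
  [29] ###.# => .  t=0,i=12
  [28] ###.. => #  t=0,i=6
  [27] ##.## => #  t=1,i=4
  [26] ##.#. => #  t=0,i=13
  [25] ##..# => .  t=0,i=0
  [24] ##... => #  t=2,i=6
  [23] #.### => #  t=6,i=16
  [22] #.##. => #  t=1,i=5
  [21] #.#.# => #  t=6,i=14
  [20] #.#.. => #  t=0,i=14
  [19] #..## => .  t=0,i=1
  [18] #..#. => .  t=1,i=16
  [17] #...# => .  t=1,i=0
  [16] #.... => #  t=23,i=9
  [15] .#### => #  t=0,i=3
  [14] .###. => #  t=1,i=10
  [13] .##.# => #  t=1,i=3
  [12] .##.. => .  t=0,i=18
  [11] .#.## => .  t=6,i=15
  [10] .#.#. => #  t=23,i=13
  [9] .#..# => .  t=0,i=15
  [8] .#... => #  t=1,i=18
  [7] ..### => #  t=0,i=2
  [6] ..##. => #  t=0,i=17
  [5] ..#.# => .  t=22,i=10
  [4] ..#.. => #  t=1,i=17
  [3] ...## => .  t=1,i=1
  [2] ...#. => #  t=5,i=16
  [1] ....# => .  t=23,i=10
  [0] ..... => .  t=50,i=9
  bits 01011101111100011110010111010100 = 1576134100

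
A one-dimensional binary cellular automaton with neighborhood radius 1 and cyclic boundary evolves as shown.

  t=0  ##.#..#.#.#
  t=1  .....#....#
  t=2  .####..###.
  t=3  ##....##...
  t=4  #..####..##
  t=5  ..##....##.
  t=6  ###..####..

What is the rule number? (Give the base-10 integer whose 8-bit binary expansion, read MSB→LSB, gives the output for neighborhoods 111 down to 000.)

11

  ###|.  b7=0 t=0,i=0
  ##.|.  b6=0 t=0,i=1
  #.#|.  b5=0 t=0,i=2
  #..|.  b4=0 t=0,i=4
  .##|#  b3=1 t=0,i=10
  .#.|.  b2=0 t=0,i=3
  ..#|#  b1=1 t=0,i=5
  ...|#  b0=1 t=1,i=1
  bits 00001011 = 11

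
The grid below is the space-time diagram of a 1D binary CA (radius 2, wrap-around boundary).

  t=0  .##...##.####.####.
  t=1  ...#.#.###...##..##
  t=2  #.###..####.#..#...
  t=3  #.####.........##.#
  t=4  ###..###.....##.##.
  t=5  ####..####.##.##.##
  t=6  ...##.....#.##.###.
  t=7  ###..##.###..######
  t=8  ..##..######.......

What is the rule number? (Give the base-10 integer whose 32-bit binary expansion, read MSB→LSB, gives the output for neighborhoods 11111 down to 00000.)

  #####|.  b31=0 t=5,i=0
  ####.|.  b30=0 t=0,i=11
  ###.#|.  b29=0 t=0,i=12
  ###..|#  b28=1 t=0,i=17
  ##.##|#  b27=1 t=0,i=8
  ##.#.|.  b26=0 t=2,i=11
  ##..#|#  b25=1 t=0,i=18
  ##...|#  b24=1 t=0,i=3
  #.###|#  b23=1 t=0,i=9
  #.##.|.  b22=0 t=3,i=18
  #.#.#|.  b21=0 t=1,i=5
  #.#..|.  b20=0 t=2,i=12
  #..##|.  b19=0 t=0,i=0
  #..#.|.  b18=0 t=2,i=14
  #...#|.  b17=0 t=0,i=4
  #....|#  b16=1 t=3,i=7
  .####|.  b15=0 t=0,i=10
  .###.|#  b14=1 t=1,i=8
  .##.#|#  b13=1 t=0,i=7
  .##..|.  b12=0 t=0,i=2
  .#.##|.  b11=0 t=1,i=6
  .#.#.|#  b10=1 t=1,i=4
  .#..#|.  b9=0 t=2,i=13
  .#...|#  b8=1 t=2,i=16
  ..###|.  b7=0 t=2,i=7
  ..##.|.  b6=0 t=0,i=1
  ..#.#|#  b5=1 t=1,i=3
  ..#..|#  b4=1 t=2,i=15
  ...##|#  b3=1 t=0,i=5
  ...#.|#  b2=1 t=1,i=2
  ....#|#  b1=1 t=3,i=13
  .....|.  b0=0 t=3,i=8
  bits 00011011100000010110010100111110 = 461464894

461464894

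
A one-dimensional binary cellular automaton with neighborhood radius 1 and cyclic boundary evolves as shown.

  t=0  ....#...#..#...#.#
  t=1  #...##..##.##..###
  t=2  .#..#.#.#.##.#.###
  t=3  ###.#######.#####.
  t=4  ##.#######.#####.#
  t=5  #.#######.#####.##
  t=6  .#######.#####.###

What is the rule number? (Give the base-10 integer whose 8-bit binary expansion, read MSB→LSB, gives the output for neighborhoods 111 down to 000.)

188

  [7] ### => #  t=1,i=16
  [6] ##. => .  t=1,i=0
  [5] #.# => #  t=0,i=16
  [4] #.. => #  t=0,i=0
  [3] .## => #  t=1,i=4
  [2] .#. => #  t=0,i=4
  [1] ..# => .  t=0,i=3
  [0] ... => .  t=0,i=1
  bits 10111100 = 188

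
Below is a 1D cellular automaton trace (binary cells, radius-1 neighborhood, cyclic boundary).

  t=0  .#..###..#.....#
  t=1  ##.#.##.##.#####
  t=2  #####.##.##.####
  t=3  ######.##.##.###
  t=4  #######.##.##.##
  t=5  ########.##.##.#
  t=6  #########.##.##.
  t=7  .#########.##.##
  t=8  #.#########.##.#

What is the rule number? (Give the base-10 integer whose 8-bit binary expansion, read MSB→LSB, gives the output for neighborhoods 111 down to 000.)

  ### -> #   bit 7 = 1  t=0,i=5
  ##. -> #   bit 6 = 1  t=0,i=6
  #.# -> #   bit 5 = 1  t=0,i=0
  #.. -> .   bit 4 = 0  t=0,i=2
  .## -> .   bit 3 = 0  t=0,i=4
  .#. -> #   bit 2 = 1  t=0,i=1
  ..# -> #   bit 1 = 1  t=0,i=3
  ... -> #   bit 0 = 1  t=0,i=11
  bits 11100111 = 231

231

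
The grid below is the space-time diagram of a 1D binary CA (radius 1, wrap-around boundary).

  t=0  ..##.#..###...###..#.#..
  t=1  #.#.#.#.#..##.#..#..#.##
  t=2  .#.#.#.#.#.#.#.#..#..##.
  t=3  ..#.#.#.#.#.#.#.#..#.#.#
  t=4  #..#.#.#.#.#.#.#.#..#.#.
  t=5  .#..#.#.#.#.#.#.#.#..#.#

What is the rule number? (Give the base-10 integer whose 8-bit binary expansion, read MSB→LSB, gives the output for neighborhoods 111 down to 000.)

57

  nb ###: next=.  (t=0,i=9, bit7=0)
  nb ##.: next=.  (t=0,i=3, bit6=0)
  nb #.#: next=#  (t=0,i=4, bit5=1)
  nb #..: next=#  (t=0,i=6, bit4=1)
  nb .##: next=#  (t=0,i=2, bit3=1)
  nb .#.: next=.  (t=0,i=5, bit2=0)
  nb ..#: next=.  (t=0,i=1, bit1=0)
  nb ...: next=#  (t=0,i=0, bit0=1)
  bits 00111001 = 57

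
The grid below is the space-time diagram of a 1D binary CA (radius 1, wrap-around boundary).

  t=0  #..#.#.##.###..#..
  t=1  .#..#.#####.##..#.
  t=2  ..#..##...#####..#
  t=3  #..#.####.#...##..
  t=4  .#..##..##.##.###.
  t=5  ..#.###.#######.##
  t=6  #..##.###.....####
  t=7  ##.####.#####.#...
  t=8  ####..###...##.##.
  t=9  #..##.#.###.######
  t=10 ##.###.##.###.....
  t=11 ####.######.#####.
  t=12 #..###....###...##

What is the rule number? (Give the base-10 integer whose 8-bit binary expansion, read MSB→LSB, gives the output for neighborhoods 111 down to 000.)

  nb ###: next=.  (t=0,i=11, bit7=0)
  nb ##.: next=#  (t=0,i=8, bit6=1)
  nb #.#: next=#  (t=0,i=4, bit5=1)
  nb #..: next=#  (t=0,i=1, bit4=1)
  nb .##: next=#  (t=0,i=7, bit3=1)
  nb .#.: next=.  (t=0,i=0, bit2=0)
  nb ..#: next=.  (t=0,i=2, bit1=0)
  nb ...: next=#  (t=2,i=8, bit0=1)
  bits 01111001 = 121

121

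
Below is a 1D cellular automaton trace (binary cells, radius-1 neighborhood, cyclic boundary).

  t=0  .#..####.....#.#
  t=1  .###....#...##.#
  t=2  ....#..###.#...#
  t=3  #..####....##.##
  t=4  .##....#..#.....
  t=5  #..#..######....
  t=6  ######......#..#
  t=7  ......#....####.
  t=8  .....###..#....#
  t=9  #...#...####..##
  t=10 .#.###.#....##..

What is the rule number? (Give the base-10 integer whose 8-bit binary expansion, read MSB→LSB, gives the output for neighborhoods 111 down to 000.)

22

  ###|.  b7=0 t=0,i=5
  ##.|.  b6=0 t=0,i=7
  #.#|.  b5=0 t=0,i=0
  #..|#  b4=1 t=0,i=2
  .##|.  b3=0 t=0,i=4
  .#.|#  b2=1 t=0,i=1
  ..#|#  b1=1 t=0,i=3
  ...|.  b0=0 t=0,i=9
  bits 00010110 = 22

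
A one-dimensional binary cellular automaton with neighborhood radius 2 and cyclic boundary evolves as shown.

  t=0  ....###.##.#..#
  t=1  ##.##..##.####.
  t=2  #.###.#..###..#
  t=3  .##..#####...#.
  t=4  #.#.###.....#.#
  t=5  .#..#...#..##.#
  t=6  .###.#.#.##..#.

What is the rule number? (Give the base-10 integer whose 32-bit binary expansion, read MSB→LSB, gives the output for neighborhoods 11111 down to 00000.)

  #####|.  b31=0 t=3,i=7
  ####.|.  b30=0 t=1,i=12
  ###.#|.  b29=0 t=0,i=6
  ###..|.  b28=0 t=2,i=11
  ##.##|#  b27=1 t=0,i=7
  ##.#.|#  b26=1 t=0,i=10
  ##..#|.  b25=0 t=1,i=5
  ##...|.  b24=0 t=3,i=10
  #.###|#  b23=1 t=1,i=10
  #.##.|#  b22=1 t=0,i=8
  #.#.#|.  b21=0 t=4,i=2
  #.#..|#  b20=1 t=0,i=11
  #..##|#  b19=1 t=1,i=6
  #..#.|#  b18=1 t=0,i=13
  #...#|.  b17=0 t=3,i=11
  #....|#  b16=1 t=0,i=1
  .####|#  b15=1 t=1,i=11
  .###.|.  b14=0 t=0,i=5
  .##.#|.  b13=0 t=0,i=9
  .##..|#  b12=1 t=1,i=4
  .#.##|.  b11=0 t=4,i=3
  .#.#.|.  b10=0 t=5,i=0
  .#..#|#  b9=1 t=0,i=12
  .#...|#  b8=1 t=0,i=0
  ..###|#  b7=1 t=0,i=4
  ..##.|.  b6=0 t=1,i=7
  ..#.#|#  b5=1 t=4,i=12
  ..#..|.  b4=0 t=0,i=14
  ...##|#  b3=1 t=0,i=3
  ...#.|#  b2=1 t=3,i=12
  ....#|.  b1=0 t=0,i=2
  .....|.  b0=0 t=4,i=9
  bits 00001100110111011001001110101100 = 215847852

215847852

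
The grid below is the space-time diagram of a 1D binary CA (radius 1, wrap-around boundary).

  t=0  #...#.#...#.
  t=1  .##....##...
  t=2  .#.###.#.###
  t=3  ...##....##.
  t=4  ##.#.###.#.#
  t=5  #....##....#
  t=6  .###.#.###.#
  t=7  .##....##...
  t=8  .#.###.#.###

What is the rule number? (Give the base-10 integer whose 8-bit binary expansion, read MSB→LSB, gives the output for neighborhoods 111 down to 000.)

153

  ### -> #   bit 7 = 1  t=2,i=4
  ##. -> .   bit 6 = 0  t=1,i=2
  #.# -> .   bit 5 = 0  t=0,i=5
  #.. -> #   bit 4 = 1  t=0,i=1
  .## -> #   bit 3 = 1  t=1,i=1
  .#. -> .   bit 2 = 0  t=0,i=0
  ..# -> .   bit 1 = 0  t=0,i=3
  ... -> #   bit 0 = 1  t=0,i=2
  bits 10011001 = 153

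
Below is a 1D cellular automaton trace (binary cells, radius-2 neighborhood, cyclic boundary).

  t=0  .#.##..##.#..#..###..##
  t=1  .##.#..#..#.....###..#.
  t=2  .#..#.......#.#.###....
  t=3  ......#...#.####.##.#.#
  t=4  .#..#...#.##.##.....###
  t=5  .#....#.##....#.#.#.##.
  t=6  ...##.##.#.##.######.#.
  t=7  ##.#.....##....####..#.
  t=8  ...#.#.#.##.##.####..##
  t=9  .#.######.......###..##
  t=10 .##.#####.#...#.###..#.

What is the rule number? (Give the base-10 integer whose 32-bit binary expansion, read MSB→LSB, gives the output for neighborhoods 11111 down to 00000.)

  #####|#  b31=1 t=6,i=16
  ####.|#  b30=1 t=3,i=14
  ###.#|.  b29=0 t=3,i=15
  ###..|#  b28=1 t=0,i=18
  ##.##|.  b27=0 t=3,i=16
  ##.#.|.  b26=0 t=0,i=0
  ##..#|.  b25=0 t=0,i=5
  ##...|.  b24=0 t=2,i=19
  #.###|.  b23=0 t=2,i=16
  #.##.|.  b22=0 t=0,i=3
  #.#.#|#  b21=1 t=0,i=1
  #.#..|#  b20=1 t=0,i=10
  #..##|.  b19=0 t=0,i=6
  #..#.|.  b18=0 t=0,i=12
  #...#|#  b17=1 t=3,i=8
  #....|#  b16=1 t=1,i=12
  .####|#  b15=1 t=3,i=13
  .###.|#  b14=1 t=0,i=17
  .##.#|.  b13=0 t=0,i=8
  .##..|#  b12=1 t=0,i=4
  .#.##|#  b11=1 t=0,i=2
  .#.#.|#  b10=1 t=2,i=13
  .#..#|.  b9=0 t=0,i=11
  .#...|.  b8=0 t=1,i=11
  ..###|#  b7=1 t=0,i=16
  ..##.|#  b6=1 t=0,i=7
  ..#.#|#  b5=1 t=2,i=12
  ..#..|.  b4=0 t=0,i=13
  ...##|.  b3=0 t=1,i=15
  ...#.|.  b2=0 t=2,i=0
  ....#|#  b1=1 t=1,i=14
  .....|.  b0=0 t=1,i=13
  bits 11010000001100111101110011100010 = 3493059810

3493059810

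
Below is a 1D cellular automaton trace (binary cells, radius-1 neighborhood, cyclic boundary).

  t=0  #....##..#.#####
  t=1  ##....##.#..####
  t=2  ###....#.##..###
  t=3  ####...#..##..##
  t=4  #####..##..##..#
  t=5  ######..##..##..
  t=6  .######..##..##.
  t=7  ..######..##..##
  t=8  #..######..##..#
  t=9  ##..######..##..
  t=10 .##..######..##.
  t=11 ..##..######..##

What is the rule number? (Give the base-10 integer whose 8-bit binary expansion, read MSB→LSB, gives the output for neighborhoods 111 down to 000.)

  ### -> #   bit 7 = 1  t=0,i=12
  ##. -> #   bit 6 = 1  t=0,i=0
  #.# -> .   bit 5 = 0  t=0,i=10
  #.. -> #   bit 4 = 1  t=0,i=1
  .## -> .   bit 3 = 0  t=0,i=5
  .#. -> #   bit 2 = 1  t=0,i=9
  ..# -> .   bit 1 = 0  t=0,i=4
  ... -> .   bit 0 = 0  t=0,i=2
  bits 11010100 = 212

212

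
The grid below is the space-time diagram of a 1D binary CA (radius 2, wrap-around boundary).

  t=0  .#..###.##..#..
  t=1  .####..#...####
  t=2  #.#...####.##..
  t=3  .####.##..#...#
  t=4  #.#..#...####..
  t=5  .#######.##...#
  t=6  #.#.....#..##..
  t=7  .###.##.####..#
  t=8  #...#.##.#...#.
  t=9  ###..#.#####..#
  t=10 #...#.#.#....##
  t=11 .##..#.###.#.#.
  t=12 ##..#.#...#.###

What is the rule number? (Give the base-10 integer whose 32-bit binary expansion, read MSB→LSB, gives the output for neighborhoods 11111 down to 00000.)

  nb #####: next=.  (t=5,i=3, bit31=0)
  nb ####.: next=.  (t=1,i=3, bit30=0)
  nb ###.#: next=.  (t=0,i=6, bit29=0)
  nb ###..: next=.  (t=1,i=4, bit28=0)
  nb ##.##: next=#  (t=0,i=7, bit27=1)
  nb ##.#.: next=#  (t=8,i=8, bit26=1)
  nb ##..#: next=.  (t=0,i=10, bit25=0)
  nb ##...: next=#  (t=5,i=11, bit24=1)
  nb #.###: next=.  (t=1,i=1, bit23=0)
  nb #.##.: next=.  (t=0,i=8, bit22=0)
  nb #.#.#: next=.  (t=10,i=6, bit21=0)
  nb #.#..: next=#  (t=2,i=2, bit20=1)
  nb #..##: next=#  (t=0,i=3, bit19=1)
  nb #..#.: next=#  (t=0,i=11, bit18=1)
  nb #...#: next=#  (t=0,i=14, bit17=1)
  nb #....: next=.  (t=6,i=4, bit16=0)
  nb .####: next=#  (t=1,i=2, bit15=1)
  nb .###.: next=.  (t=0,i=5, bit14=0)
  nb .##.#: next=#  (t=7,i=6, bit13=1)
  nb .##..: next=.  (t=0,i=9, bit12=0)
  nb .#.##: next=#  (t=3,i=0, bit11=1)
  nb .#.#.: next=#  (t=2,i=1, bit10=1)
  nb .#..#: next=#  (t=0,i=2, bit9=1)
  nb .#...: next=#  (t=0,i=13, bit8=1)
  nb ..###: next=#  (t=0,i=4, bit7=1)
  nb ..##.: next=#  (t=6,i=11, bit6=1)
  nb ..#.#: next=.  (t=2,i=0, bit5=0)
  nb ..#..: next=#  (t=0,i=1, bit4=1)
  nb ...##: next=.  (t=1,i=10, bit3=0)
  nb ...#.: next=.  (t=0,i=0, bit2=0)
  nb ....#: next=#  (t=6,i=6, bit1=1)
  nb .....: next=#  (t=6,i=5, bit0=1)
  bits 00001101000111101010111111010011 = 220114899

220114899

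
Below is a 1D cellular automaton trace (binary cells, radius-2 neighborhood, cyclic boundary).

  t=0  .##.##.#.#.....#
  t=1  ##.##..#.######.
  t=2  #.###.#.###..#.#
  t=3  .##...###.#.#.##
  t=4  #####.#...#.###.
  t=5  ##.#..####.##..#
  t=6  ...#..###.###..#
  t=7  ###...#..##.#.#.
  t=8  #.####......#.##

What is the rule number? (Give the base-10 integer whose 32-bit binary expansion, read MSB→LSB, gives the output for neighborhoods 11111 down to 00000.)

1509398919

  ##### -> .   bit 31 = 0  t=1,i=11
  ####. -> #   bit 30 = 1  t=1,i=13
  ###.# -> .   bit 29 = 0  t=1,i=14
  ###.. -> #   bit 28 = 1  t=2,i=10
  ##.## -> #   bit 27 = 1  t=0,i=3
  ##.#. -> .   bit 26 = 0  t=0,i=6
  ##..# -> .   bit 25 = 0  t=1,i=5
  ##... -> #   bit 24 = 1  t=3,i=3
  #.### -> #   bit 23 = 1  t=1,i=9
  #.##. -> #   bit 22 = 1  t=0,i=1
  #.#.# -> #   bit 21 = 1  t=0,i=7
  #.#.. -> #   bit 20 = 1  t=0,i=9
  #..## -> .   bit 19 = 0  t=5,i=5
  #..#. -> #   bit 18 = 1  t=1,i=6
  #...# -> #   bit 17 = 1  t=3,i=4
  #.... -> #   bit 16 = 1  t=0,i=11
  .#### -> #   bit 15 = 1  t=1,i=10
  .###. -> .   bit 14 = 0  t=2,i=3
  .##.# -> .   bit 13 = 0  t=0,i=2
  .##.. -> #   bit 12 = 1  t=1,i=4
  .#.## -> #   bit 11 = 1  t=0,i=0
  .#.#. -> .   bit 10 = 0  t=0,i=8
  .#..# -> .   bit 9 = 0  t=5,i=4
  .#... -> #   bit 8 = 1  t=0,i=10
  ..### -> #   bit 7 = 1  t=3,i=6
  ..##. -> .   bit 6 = 0  t=7,i=9
  ..#.# -> .   bit 5 = 0  t=0,i=15
  ..#.. -> .   bit 4 = 0  t=6,i=3
  ...## -> .   bit 3 = 0  t=3,i=5
  ...#. -> #   bit 2 = 1  t=0,i=14
  ....# -> #   bit 1 = 1  t=0,i=13
  ..... -> #   bit 0 = 1  t=0,i=12
  bits 01011001111101111001100110000111 = 1509398919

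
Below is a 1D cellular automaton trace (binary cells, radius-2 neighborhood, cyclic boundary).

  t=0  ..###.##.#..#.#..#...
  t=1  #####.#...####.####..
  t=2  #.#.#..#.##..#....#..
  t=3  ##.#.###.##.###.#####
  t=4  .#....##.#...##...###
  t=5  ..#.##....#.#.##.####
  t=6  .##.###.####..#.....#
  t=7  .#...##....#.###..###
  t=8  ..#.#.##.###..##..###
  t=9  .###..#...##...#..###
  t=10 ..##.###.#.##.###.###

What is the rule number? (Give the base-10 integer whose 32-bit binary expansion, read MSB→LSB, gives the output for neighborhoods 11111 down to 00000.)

2974046142

  ##### -> #   bit 31 = 1  t=1,i=2
  ####. -> .   bit 30 = 0  t=1,i=3
  ###.# -> #   bit 29 = 1  t=0,i=4
  ###.. -> #   bit 28 = 1  t=1,i=18
  ##.## -> .   bit 27 = 0  t=0,i=5
  ##.#. -> .   bit 26 = 0  t=0,i=8
  ##..# -> .   bit 25 = 0  t=1,i=19
  ##... -> #   bit 24 = 1  t=4,i=15
  #.### -> .   bit 23 = 0  t=1,i=15
  #.##. -> #   bit 22 = 1  t=0,i=6
  #.#.# -> .   bit 21 = 0  t=2,i=2
  #.#.. -> .   bit 20 = 0  t=0,i=9
  #..## -> .   bit 19 = 0  t=1,i=20
  #..#. -> #   bit 18 = 1  t=0,i=11
  #...# -> .   bit 17 = 0  t=1,i=8
  #.... -> .   bit 16 = 0  t=0,i=19
  .#### -> .   bit 15 = 0  t=1,i=1
  .###. -> #   bit 14 = 1  t=0,i=3
  .##.# -> .   bit 13 = 0  t=0,i=7
  .##.. -> #   bit 12 = 1  t=2,i=10
  .#.## -> .   bit 11 = 0  t=2,i=8
  .#.#. -> #   bit 10 = 1  t=0,i=13
  .#..# -> #   bit 9 = 1  t=0,i=10
  .#... -> #   bit 8 = 1  t=0,i=18
  ..### -> #   bit 7 = 1  t=0,i=2
  ..##. -> .   bit 6 = 0  t=4,i=6
  ..#.# -> #   bit 5 = 1  t=0,i=12
  ..#.. -> #   bit 4 = 1  t=0,i=17
  ...## -> #   bit 3 = 1  t=0,i=1
  ...#. -> #   bit 2 = 1  t=2,i=17
  ....# -> #   bit 1 = 1  t=0,i=0
  ..... -> .   bit 0 = 0  t=0,i=20
  bits 10110001010001000101011110111110 = 2974046142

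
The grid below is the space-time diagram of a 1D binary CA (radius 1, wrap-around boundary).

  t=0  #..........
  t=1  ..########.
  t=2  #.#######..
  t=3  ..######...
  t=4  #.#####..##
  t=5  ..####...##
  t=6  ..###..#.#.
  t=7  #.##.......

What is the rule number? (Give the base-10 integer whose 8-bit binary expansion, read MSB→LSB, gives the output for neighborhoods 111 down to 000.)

  nb ###: next=#  (t=1,i=3, bit7=1)
  nb ##.: next=.  (t=1,i=9, bit6=0)
  nb #.#: next=.  (t=2,i=1, bit5=0)
  nb #..: next=.  (t=0,i=1, bit4=0)
  nb .##: next=#  (t=1,i=2, bit3=1)
  nb .#.: next=.  (t=0,i=0, bit2=0)
  nb ..#: next=.  (t=0,i=10, bit1=0)
  nb ...: next=#  (t=0,i=2, bit0=1)
  bits 10001001 = 137

137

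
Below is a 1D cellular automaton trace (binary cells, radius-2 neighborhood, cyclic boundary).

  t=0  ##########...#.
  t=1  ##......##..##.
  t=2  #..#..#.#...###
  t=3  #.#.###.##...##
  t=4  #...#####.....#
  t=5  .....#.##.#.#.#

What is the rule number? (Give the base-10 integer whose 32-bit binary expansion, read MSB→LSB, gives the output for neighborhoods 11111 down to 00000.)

  [31] ##### => .  t=0,i=2
  [30] ####. => #  t=0,i=8
  [29] ###.# => #  t=3,i=0
  [28] ###.. => #  t=0,i=9
  [27] ##.## => #  t=1,i=14
  [26] ##.#. => .  t=3,i=1
  [25] ##..# => .  t=1,i=10
  [24] ##... => .  t=0,i=10
  [23] #.### => #  t=0,i=0
  [22] #.##. => #  t=1,i=0
  [21] #.#.# => .  t=3,i=2
  [20] #.#.. => #  t=2,i=8
  [19] #..## => .  t=1,i=11
  [18] #..#. => #  t=2,i=2
  [17] #...# => .  t=0,i=11
  [16] #.... => #  t=1,i=3
  [15] .#### => #  t=0,i=1
  [14] .###. => #  t=3,i=5
  [13] .##.# => #  t=1,i=13
  [12] .##.. => .  t=1,i=1
  [11] .#.## => .  t=0,i=14
  [10] .#.#. => .  t=2,i=7
  [9] .#..# => #  t=2,i=4
  [8] .#... => #  t=2,i=9
  [7] ..### => .  t=2,i=12
  [6] ..##. => #  t=1,i=8
  [5] ..#.# => #  t=0,i=13
  [4] ..#.. => .  t=2,i=3
  [3] ...## => .  t=1,i=7
  [2] ...#. => #  t=0,i=12
  [1] ....# => #  t=1,i=6
  [0] ..... => .  t=1,i=4
  bits 01111000110101011110001101100110 = 2027283302

2027283302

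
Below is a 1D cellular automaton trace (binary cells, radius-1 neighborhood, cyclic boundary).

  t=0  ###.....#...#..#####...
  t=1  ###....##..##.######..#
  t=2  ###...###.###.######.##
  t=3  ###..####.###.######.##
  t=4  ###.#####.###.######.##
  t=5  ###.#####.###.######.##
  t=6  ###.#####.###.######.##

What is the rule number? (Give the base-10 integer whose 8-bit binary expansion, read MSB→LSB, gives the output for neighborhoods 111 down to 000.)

  nb ###: next=#  (t=0,i=1, bit7=1)
  nb ##.: next=#  (t=0,i=2, bit6=1)
  nb #.#: next=.  (t=1,i=13, bit5=0)
  nb #..: next=.  (t=0,i=3, bit4=0)
  nb .##: next=#  (t=0,i=0, bit3=1)
  nb .#.: next=#  (t=0,i=8, bit2=1)
  nb ..#: next=#  (t=0,i=7, bit1=1)
  nb ...: next=.  (t=0,i=4, bit0=0)
  bits 11001110 = 206

206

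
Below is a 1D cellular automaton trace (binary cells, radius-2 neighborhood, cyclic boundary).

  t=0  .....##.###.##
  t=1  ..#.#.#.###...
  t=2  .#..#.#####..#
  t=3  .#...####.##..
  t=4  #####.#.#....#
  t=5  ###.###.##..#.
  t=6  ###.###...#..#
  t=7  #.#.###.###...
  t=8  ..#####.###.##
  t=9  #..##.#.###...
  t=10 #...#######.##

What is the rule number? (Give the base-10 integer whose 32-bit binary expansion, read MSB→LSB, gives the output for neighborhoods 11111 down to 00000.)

3065178397

  nb #####: next=#  (t=2,i=8, bit31=1)
  nb ####.: next=.  (t=2,i=9, bit30=0)
  nb ###.#: next=#  (t=0,i=10, bit29=1)
  nb ###..: next=#  (t=1,i=10, bit28=1)
  nb ##.##: next=.  (t=0,i=7, bit27=0)
  nb ##.#.: next=#  (t=4,i=5, bit26=1)
  nb ##..#: next=#  (t=2,i=11, bit25=1)
  nb ##...: next=.  (t=0,i=0, bit24=0)
  nb #.###: next=#  (t=0,i=8, bit23=1)
  nb #.##.: next=.  (t=0,i=12, bit22=0)
  nb #.#.#: next=#  (t=1,i=4, bit21=1)
  nb #.#..: next=#  (t=2,i=1, bit20=1)
  nb #..##: next=.  (t=6,i=12, bit19=0)
  nb #..#.: next=.  (t=2,i=3, bit18=0)
  nb #...#: next=#  (t=3,i=3, bit17=1)
  nb #....: next=.  (t=0,i=1, bit16=0)
  nb .####: next=#  (t=2,i=7, bit15=1)
  nb .###.: next=#  (t=0,i=9, bit14=1)
  nb .##.#: next=#  (t=0,i=6, bit13=1)
  nb .##..: next=.  (t=0,i=13, bit12=0)
  nb .#.##: next=#  (t=1,i=7, bit11=1)
  nb .#.#.: next=.  (t=1,i=3, bit10=0)
  nb .#..#: next=.  (t=2,i=2, bit9=0)
  nb .#...: next=#  (t=3,i=2, bit8=1)
  nb ..###: next=.  (t=3,i=5, bit7=0)
  nb ..##.: next=.  (t=0,i=5, bit6=0)
  nb ..#.#: next=.  (t=1,i=2, bit5=0)
  nb ..#..: next=#  (t=3,i=1, bit4=1)
  nb ...##: next=#  (t=0,i=4, bit3=1)
  nb ...#.: next=#  (t=1,i=1, bit2=1)
  nb ....#: next=.  (t=0,i=3, bit1=0)
  nb .....: next=#  (t=0,i=2, bit0=1)
  bits 10110110101100101110100100011101 = 3065178397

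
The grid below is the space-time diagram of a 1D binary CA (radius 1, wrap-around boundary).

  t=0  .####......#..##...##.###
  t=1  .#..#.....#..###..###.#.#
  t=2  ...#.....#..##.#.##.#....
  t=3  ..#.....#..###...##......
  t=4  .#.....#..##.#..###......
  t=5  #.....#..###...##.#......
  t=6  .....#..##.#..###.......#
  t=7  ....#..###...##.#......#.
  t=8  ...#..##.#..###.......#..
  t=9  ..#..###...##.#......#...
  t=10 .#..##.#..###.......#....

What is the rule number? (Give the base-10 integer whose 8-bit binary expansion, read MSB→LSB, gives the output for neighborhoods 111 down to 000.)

74

  [7] ### => .  t=0,i=2
  [6] ##. => #  t=0,i=4
  [5] #.# => .  t=0,i=0
  [4] #.. => .  t=0,i=5
  [3] .## => #  t=0,i=1
  [2] .#. => .  t=0,i=11
  [1] ..# => #  t=0,i=10
  [0] ... => .  t=0,i=6
  bits 01001010 = 74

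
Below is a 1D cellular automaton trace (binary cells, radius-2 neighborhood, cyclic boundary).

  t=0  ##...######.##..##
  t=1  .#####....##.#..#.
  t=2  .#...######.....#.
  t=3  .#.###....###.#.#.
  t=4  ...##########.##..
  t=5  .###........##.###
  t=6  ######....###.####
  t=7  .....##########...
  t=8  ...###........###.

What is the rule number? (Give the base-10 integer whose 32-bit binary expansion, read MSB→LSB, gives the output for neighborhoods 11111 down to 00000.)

  #####|.  b31=0 t=0,i=7
  ####.|.  b30=0 t=0,i=0
  ###.#|#  b29=1 t=0,i=10
  ###..|#  b28=1 t=0,i=1
  ##.##|#  b27=1 t=0,i=11
  ##.#.|.  b26=0 t=1,i=12
  ##..#|.  b25=0 t=0,i=14
  ##...|#  b24=1 t=0,i=2
  #.###|#  b23=1 t=3,i=3
  #.##.|.  b22=0 t=0,i=12
  #.#.#|#  b21=1 t=3,i=14
  #.#..|.  b20=0 t=1,i=13
  #..##|.  b19=0 t=0,i=15
  #..#.|.  b18=0 t=1,i=15
  #...#|#  b17=1 t=0,i=3
  #....|#  b16=1 t=1,i=7
  .####|.  b15=0 t=0,i=6
  .###.|#  b14=1 t=3,i=4
  .##.#|.  b13=0 t=1,i=11
  .##..|#  b12=1 t=0,i=13
  .#.##|.  b11=0 t=3,i=2
  .#.#.|#  b10=1 t=3,i=15
  .#..#|.  b9=0 t=1,i=14
  .#...|.  b8=0 t=2,i=2
  ..###|#  b7=1 t=0,i=5
  ..##.|#  b6=1 t=1,i=10
  ..#.#|.  b5=0 t=3,i=1
  ..#..|#  b4=1 t=1,i=16
  ...##|#  b3=1 t=0,i=4
  ...#.|.  b2=0 t=2,i=15
  ....#|#  b1=1 t=1,i=8
  .....|.  b0=0 t=2,i=13
  bits 00111001101000110101010011011010 = 967005402

967005402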